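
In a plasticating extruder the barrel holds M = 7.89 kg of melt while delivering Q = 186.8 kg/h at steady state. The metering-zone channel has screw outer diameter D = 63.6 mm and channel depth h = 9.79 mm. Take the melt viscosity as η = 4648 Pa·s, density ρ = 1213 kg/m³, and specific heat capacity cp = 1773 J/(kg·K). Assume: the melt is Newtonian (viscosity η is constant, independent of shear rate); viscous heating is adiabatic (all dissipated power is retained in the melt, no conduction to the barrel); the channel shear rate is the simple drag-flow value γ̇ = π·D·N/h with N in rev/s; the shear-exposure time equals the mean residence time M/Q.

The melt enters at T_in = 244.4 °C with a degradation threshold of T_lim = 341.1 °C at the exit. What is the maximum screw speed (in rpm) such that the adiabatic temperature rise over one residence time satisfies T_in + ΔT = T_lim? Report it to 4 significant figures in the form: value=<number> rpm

Convert throughput: Q = 186.8 kg/h = 186.8/3600 = 0.0518889 kg/s
t_res = M / Q_s = 7.89 / 0.0518889 = 152.056 s
Convert to metres: D = 0.0636 m, h = 0.00979 m
ΔT_a = T_lim − T_in = 341.1 °C − 244.4 °C = 96.7 K
Invert ΔT = ηγ̇²t_res/(ρcp) for γ̇: γ̇_max² = ΔT_a ρ cp / (η t_res) = 96.7·1213·1773 / (4648·152.056) = 294.257 s⁻²
Take the square root: γ̇_max = √(294.257) = 17.1539 s⁻¹
N_max = γ̇_max h / (πD) = 17.1539·0.00979/(π·0.0636) = 0.840503 rev/s → ×60 = 50.4302 rpm

value=50.43 rpm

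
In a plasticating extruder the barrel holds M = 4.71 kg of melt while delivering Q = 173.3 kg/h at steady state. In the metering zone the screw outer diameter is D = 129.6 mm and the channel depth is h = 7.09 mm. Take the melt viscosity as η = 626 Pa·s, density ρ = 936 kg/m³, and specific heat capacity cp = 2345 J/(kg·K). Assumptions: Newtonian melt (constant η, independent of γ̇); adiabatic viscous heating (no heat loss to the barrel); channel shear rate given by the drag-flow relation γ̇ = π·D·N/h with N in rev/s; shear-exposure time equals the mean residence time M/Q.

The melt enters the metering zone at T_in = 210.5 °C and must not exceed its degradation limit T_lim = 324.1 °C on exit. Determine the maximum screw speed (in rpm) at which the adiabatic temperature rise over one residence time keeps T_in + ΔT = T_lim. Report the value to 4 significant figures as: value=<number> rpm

Q_s = Q / 3600 = 173.3 / 3600 = 0.0481389 kg/s
t_res = M / Q_s = 4.71 / 0.0481389 = 97.8419 s
Geometry in SI: D = 129.6 mm → 0.1296 m, h = 7.09 mm → 0.00709 m
ΔT_a = T_lim − T_in = 324.1 − 210.5 = 113.6 K
Invert ΔT = ηγ̇²t_res/(ρcp) for γ̇: γ̇_max² = ΔT_a ρ cp / (η t_res) = 113.6·936·2345 / (626·97.8419) = 4070.97 s⁻²
γ̇_max = √4070.97 = 63.8041 s⁻¹
Solve γ̇ = πDN/h for N: N_max = γ̇_max·h/(π·D) = 63.8041 × 0.00709 / (π × 0.1296) = 1.11107 rev/s = 66.664 rpm

value=66.66 rpm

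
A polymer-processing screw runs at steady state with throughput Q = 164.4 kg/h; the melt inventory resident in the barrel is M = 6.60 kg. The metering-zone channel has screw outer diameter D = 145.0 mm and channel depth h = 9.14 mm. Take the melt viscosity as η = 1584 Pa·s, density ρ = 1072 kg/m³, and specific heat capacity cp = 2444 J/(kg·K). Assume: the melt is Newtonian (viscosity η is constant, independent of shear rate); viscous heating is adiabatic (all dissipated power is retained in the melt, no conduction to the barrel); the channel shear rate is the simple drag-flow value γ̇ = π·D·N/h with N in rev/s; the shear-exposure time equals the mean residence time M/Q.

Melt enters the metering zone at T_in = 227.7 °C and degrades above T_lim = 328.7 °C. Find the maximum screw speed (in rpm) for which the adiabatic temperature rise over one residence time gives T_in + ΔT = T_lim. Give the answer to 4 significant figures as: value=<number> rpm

Q_s = Q / 3600 = 164.4 / 3600 = 0.0456667 kg/s
t_res = M / Q_s = 6.60 / 0.0456667 = 144.526 s
Geometry in SI: D = 145.0 mm → 0.145 m, h = 9.14 mm → 0.00914 m
ΔT_a = T_lim − T_in = 328.7 °C − 227.7 °C = 101 K
Invert ΔT = ηγ̇²t_res/(ρcp) for γ̇: γ̇_max² = ΔT_a ρ cp / (η t_res) = 101·1072·2444 / (1584·144.526) = 1155.89 s⁻²
Take the square root: γ̇_max = √(1155.89) = 33.9984 s⁻¹
Solve γ̇ = πDN/h for N: N_max = γ̇_max·h/(π·D) = 33.9984 × 0.00914 / (π × 0.145) = 0.682161 rev/s = 40.9297 rpm

value=40.93 rpm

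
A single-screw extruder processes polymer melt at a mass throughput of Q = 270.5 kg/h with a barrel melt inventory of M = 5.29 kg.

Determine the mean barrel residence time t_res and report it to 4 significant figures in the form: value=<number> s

value=70.40 s

Q_s = Q / 3600 = 270.5 / 3600 = 0.0751389 kg/s
Mean residence time: t_res = M/Q_s = 5.29 kg / 0.0751389 kg/s = 70.403 s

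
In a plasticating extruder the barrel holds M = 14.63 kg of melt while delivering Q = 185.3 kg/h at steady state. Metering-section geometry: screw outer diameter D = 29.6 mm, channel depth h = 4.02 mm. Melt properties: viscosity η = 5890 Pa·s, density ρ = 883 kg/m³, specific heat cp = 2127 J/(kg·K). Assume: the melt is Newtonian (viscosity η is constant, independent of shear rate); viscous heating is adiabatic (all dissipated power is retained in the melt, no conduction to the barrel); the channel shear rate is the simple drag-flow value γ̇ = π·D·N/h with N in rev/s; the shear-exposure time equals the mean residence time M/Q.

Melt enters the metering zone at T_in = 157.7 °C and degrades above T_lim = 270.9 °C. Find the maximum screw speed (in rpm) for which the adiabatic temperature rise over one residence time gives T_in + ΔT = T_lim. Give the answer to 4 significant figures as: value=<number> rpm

value=29.23 rpm

Q_s = Q / 3600 = 185.3 / 3600 = 0.0514722 kg/s
Mean residence time: t_res = M/Q_s = 14.63 kg / 0.0514722 kg/s = 284.231 s
D = 29.6 mm = 0.0296 m;  h = 4.02 mm = 0.00402 m
ΔT_a = T_lim − T_in = 270.9 − 157.7 = 113.2 K
γ̇_max² = ΔT_a·ρ·cp/(η·t_res) = 113.2·883·2127/(5890·284.231) = 126.995 s⁻²
γ̇_max = √126.995 = 11.2692 s⁻¹
N_max = γ̇_max h / (πD) = 11.2692·0.00402/(π·0.0296) = 0.487168 rev/s → ×60 = 29.2301 rpm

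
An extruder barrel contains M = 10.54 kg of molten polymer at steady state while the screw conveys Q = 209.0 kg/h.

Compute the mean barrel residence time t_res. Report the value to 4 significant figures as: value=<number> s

value=181.6 s

Throughput in SI: Q_s = 209.0 kg/h ÷ 3600 s/h = 0.0580556 kg/s
Mean residence time: t_res = M/Q_s = 10.54 kg / 0.0580556 kg/s = 181.55 s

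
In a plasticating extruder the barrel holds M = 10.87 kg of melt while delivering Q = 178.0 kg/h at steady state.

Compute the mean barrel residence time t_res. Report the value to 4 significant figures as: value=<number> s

value=219.8 s

Convert throughput: Q = 178.0 kg/h = 178.0/3600 = 0.0494444 kg/s
t_res = M / Q_s = 10.87 ÷ 0.0494444 = 219.843 s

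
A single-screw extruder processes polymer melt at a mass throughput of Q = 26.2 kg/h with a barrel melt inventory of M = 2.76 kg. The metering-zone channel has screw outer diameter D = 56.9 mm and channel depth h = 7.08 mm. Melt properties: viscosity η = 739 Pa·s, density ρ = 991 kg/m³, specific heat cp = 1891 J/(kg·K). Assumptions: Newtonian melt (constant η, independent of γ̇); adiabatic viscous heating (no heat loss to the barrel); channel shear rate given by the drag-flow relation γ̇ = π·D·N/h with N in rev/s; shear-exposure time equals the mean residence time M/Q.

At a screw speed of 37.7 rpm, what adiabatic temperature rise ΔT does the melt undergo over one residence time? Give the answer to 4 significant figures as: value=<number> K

value=37.64 K

Q_s = Q / 3600 = 26.2 / 3600 = 0.00727778 kg/s
t_res = M / Q_s = 2.76 / 0.00727778 = 379.237 s
Geometry in metres: D = 56.9 mm → 0.0569 m, h = 7.08 mm → 0.00708 m; screw speed N = 37.7 rpm = 0.628333 rev/s
γ̇ = π·D·N / h = π · 0.0569 · 0.628333 / 0.00708 = 15.8642 s⁻¹
ΔT = η·γ̇²·t_res/(ρ·cp) = [739 × 15.8642² × 379.237] / [991 × 1891] = 37.6381 K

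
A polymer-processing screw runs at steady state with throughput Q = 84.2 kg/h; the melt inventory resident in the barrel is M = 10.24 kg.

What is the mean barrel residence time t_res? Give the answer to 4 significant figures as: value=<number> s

Q_s = Q / 3600 = 84.2 / 3600 = 0.0233889 kg/s
t_res = M / Q_s = 10.24 / 0.0233889 = 437.815 s

value=437.8 s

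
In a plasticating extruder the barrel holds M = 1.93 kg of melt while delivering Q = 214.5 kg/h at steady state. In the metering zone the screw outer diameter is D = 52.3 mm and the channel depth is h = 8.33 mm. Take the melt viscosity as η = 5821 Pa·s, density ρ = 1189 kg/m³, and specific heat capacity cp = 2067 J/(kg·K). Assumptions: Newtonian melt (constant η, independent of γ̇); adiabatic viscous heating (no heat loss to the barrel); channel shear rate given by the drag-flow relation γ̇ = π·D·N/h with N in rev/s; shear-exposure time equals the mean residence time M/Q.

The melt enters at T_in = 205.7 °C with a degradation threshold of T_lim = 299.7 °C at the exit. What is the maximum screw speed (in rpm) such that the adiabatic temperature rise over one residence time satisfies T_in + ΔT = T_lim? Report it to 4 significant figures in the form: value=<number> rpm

value=106.5 rpm

Q_s = Q / 3600 = 214.5 / 3600 = 0.0595833 kg/s
t_res = M / Q_s = 1.93 ÷ 0.0595833 = 32.3916 s
Convert to metres: D = 0.0523 m, h = 0.00833 m
ΔT_a = T_lim − T_in = 299.7 − 205.7 = 94 K
γ̇_max² = ΔT_a·ρ·cp / (η·t_res) = [94 × 1189 × 2067] / [5821 × 32.3916] = 1225.24 s⁻²
γ̇_max = √1225.24 = 35.0034 s⁻¹
Solve γ̇ = πDN/h for N: N_max = γ̇_max·h/(π·D) = 35.0034 × 0.00833 / (π × 0.0523) = 1.77461 rev/s = 106.477 rpm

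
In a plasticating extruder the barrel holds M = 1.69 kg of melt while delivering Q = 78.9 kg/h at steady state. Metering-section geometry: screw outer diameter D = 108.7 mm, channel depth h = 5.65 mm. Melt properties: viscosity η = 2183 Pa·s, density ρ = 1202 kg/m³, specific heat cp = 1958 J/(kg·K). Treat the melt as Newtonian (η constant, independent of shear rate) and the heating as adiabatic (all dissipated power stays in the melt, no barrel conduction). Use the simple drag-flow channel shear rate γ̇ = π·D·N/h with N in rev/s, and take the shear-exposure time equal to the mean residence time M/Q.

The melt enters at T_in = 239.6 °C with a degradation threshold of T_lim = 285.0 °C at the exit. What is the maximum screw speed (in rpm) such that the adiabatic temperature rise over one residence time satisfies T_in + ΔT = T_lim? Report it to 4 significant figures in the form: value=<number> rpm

value=25.01 rpm

Throughput in SI: Q_s = 78.9 kg/h ÷ 3600 s/h = 0.0219167 kg/s
t_res = M / Q_s = 1.69 ÷ 0.0219167 = 77.1103 s
Convert to metres: D = 0.1087 m, h = 0.00565 m
ΔT_a = T_lim − T_in = 285.0 °C − 239.6 °C = 45.4 K
γ̇_max² = ΔT_a·ρ·cp / (η·t_res) = [45.4 × 1202 × 1958] / [2183 × 77.1103] = 634.756 s⁻²
Take the square root: γ̇_max = √(634.756) = 25.1944 s⁻¹
Solve γ̇ = πDN/h for N: N_max = γ̇_max·h/(π·D) = 25.1944 × 0.00565 / (π × 0.1087) = 0.416843 rev/s = 25.0106 rpm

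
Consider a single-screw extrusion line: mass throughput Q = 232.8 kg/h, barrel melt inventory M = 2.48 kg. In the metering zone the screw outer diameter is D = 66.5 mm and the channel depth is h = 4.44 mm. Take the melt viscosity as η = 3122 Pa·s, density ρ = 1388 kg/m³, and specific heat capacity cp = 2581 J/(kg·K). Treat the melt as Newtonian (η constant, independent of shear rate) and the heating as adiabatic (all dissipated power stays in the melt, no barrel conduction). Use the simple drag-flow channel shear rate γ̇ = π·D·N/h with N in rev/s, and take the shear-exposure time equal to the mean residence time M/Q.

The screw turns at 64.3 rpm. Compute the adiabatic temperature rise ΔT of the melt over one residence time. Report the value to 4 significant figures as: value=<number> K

Q_s = Q / 3600 = 232.8 / 3600 = 0.0646667 kg/s
t_res = M / Q_s = 2.48 ÷ 0.0646667 = 38.3505 s
Geometry in metres: D = 66.5 mm → 0.0665 m, h = 4.44 mm → 0.00444 m; screw speed N = 64.3 rpm = 1.07167 rev/s
γ̇ = π·D·N / h = π · 0.0665 · 1.07167 / 0.00444 = 50.4253 s⁻¹
ΔT = η·γ̇²·t_res / (ρ·cp) = 3122 · (50.4253)² · 38.3505 / (1388 · 2581) = 84.9813 K

value=84.98 K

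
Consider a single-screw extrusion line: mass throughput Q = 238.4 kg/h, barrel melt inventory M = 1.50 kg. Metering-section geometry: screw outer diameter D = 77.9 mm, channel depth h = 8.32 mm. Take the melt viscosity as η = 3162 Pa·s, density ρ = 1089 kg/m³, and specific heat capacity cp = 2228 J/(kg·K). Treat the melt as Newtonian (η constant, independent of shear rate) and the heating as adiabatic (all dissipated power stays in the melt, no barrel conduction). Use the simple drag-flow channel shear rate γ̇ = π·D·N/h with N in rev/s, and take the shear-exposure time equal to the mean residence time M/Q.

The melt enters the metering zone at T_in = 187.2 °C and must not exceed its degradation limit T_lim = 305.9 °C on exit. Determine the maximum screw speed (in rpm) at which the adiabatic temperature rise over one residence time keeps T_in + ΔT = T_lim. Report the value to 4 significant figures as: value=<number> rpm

value=129.3 rpm

Throughput in SI: Q_s = 238.4 kg/h ÷ 3600 s/h = 0.0662222 kg/s
Mean residence time: t_res = M/Q_s = 1.50 kg / 0.0662222 kg/s = 22.651 s
D = 77.9 mm = 0.0779 m;  h = 8.32 mm = 0.00832 m
ΔT_a = T_lim − T_in = 305.9 − 187.2 = 118.7 K
γ̇_max² = ΔT_a·ρ·cp / (η·t_res) = [118.7 × 1089 × 2228] / [3162 × 22.651] = 4021.1 s⁻²
γ̇_max = √4021.1 = 63.4121 s⁻¹
Solve γ̇ = πDN/h for N: N_max = γ̇_max·h/(π·D) = 63.4121 × 0.00832 / (π × 0.0779) = 2.1558 rev/s = 129.348 rpm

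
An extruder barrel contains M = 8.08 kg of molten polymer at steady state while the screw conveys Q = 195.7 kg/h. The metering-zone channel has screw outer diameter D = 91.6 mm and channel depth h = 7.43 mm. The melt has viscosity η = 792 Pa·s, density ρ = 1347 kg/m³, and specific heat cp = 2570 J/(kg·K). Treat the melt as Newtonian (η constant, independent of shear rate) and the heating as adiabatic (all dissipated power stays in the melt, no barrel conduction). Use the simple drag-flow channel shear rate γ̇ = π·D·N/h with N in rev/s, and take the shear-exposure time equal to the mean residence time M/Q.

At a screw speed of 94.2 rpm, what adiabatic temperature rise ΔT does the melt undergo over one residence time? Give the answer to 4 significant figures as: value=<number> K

value=125.7 K

Throughput in SI: Q_s = 195.7 kg/h ÷ 3600 s/h = 0.0543611 kg/s
t_res = M / Q_s = 8.08 / 0.0543611 = 148.636 s
Convert to SI: D = 0.0916 m, h = 0.00743 m, N = 94.2/60 = 1.57 rev/s
γ̇ = π·D·N / h = π · 0.0916 · 1.57 / 0.00743 = 60.8074 s⁻¹
Adiabatic rise: ΔT = η γ̇² t_res / (ρ cp) = 792·(60.8074)²·148.636 / (1347·2570) = 125.736 K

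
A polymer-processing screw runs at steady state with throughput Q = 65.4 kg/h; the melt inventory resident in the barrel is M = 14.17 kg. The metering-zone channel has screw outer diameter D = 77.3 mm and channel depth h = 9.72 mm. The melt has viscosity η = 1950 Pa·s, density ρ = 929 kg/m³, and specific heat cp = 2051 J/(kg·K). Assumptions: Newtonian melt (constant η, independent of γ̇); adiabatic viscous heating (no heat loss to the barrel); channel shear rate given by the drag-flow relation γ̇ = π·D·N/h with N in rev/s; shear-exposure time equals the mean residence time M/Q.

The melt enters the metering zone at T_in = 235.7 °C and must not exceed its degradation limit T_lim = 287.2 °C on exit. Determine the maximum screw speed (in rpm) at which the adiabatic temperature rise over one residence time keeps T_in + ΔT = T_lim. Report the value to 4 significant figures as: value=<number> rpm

value=19.29 rpm

Throughput in SI: Q_s = 65.4 kg/h ÷ 3600 s/h = 0.0181667 kg/s
t_res = M / Q_s = 14.17 ÷ 0.0181667 = 780 s
Convert to metres: D = 0.0773 m, h = 0.00972 m
Allowable rise: ΔT_a = T_lim − T_in = 287.2 − 235.7 = 51.5 K
γ̇_max² = ΔT_a·ρ·cp / (η·t_res) = [51.5 × 929 × 2051] / [1950 × 780] = 64.5148 s⁻²
Take the square root: γ̇_max = √(64.5148) = 8.03211 s⁻¹
N_max = γ̇_max h / (πD) = 8.03211·0.00972/(π·0.0773) = 0.321489 rev/s → ×60 = 19.2894 rpm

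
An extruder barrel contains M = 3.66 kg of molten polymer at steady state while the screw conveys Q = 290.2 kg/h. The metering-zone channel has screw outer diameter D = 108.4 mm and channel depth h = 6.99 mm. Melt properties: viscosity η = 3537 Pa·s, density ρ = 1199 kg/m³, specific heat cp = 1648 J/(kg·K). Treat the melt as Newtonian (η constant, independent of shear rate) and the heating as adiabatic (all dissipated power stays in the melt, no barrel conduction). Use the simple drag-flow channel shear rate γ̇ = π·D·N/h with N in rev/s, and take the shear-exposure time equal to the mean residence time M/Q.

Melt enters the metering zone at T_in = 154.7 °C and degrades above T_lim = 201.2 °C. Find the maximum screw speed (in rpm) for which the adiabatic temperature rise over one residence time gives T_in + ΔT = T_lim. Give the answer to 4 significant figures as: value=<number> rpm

value=29.46 rpm

Convert throughput: Q = 290.2 kg/h = 290.2/3600 = 0.0806111 kg/s
Mean residence time: t_res = M/Q_s = 3.66 kg / 0.0806111 kg/s = 45.4032 s
Geometry in SI: D = 108.4 mm → 0.1084 m, h = 6.99 mm → 0.00699 m
ΔT_a = T_lim − T_in = 201.2 − 154.7 = 46.5 K
γ̇_max² = ΔT_a·ρ·cp / (η·t_res) = [46.5 × 1199 × 1648] / [3537 × 45.4032] = 572.148 s⁻²
Take the square root: γ̇_max = √(572.148) = 23.9196 s⁻¹
N_max = γ̇_max h / (πD) = 23.9196·0.00699/(π·0.1084) = 0.490967 rev/s → ×60 = 29.458 rpm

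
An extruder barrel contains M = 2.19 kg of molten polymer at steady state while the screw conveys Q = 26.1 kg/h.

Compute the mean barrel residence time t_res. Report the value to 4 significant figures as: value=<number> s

value=302.1 s

Q_s = Q / 3600 = 26.1 / 3600 = 0.00725 kg/s
t_res = M / Q_s = 2.19 ÷ 0.00725 = 302.069 s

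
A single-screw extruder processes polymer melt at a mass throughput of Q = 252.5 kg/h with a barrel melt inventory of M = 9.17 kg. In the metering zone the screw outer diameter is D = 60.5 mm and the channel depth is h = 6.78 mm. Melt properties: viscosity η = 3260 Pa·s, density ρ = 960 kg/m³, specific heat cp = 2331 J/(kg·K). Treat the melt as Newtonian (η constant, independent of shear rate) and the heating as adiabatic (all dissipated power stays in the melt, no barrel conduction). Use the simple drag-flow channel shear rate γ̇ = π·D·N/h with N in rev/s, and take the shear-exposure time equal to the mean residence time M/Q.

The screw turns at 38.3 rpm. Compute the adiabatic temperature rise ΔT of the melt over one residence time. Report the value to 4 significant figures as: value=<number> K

Convert throughput: Q = 252.5 kg/h = 252.5/3600 = 0.0701389 kg/s
t_res = M / Q_s = 9.17 / 0.0701389 = 130.741 s
Convert to SI: D = 0.0605 m, h = 0.00678 m, N = 38.3/60 = 0.638333 rev/s
γ̇ = π·D·N / h = π · 0.0605 · 0.638333 / 0.00678 = 17.8946 s⁻¹
ΔT = η·γ̇²·t_res / (ρ·cp) = 3260 · (17.8946)² · 130.741 / (960 · 2331) = 60.9903 K

value=60.99 K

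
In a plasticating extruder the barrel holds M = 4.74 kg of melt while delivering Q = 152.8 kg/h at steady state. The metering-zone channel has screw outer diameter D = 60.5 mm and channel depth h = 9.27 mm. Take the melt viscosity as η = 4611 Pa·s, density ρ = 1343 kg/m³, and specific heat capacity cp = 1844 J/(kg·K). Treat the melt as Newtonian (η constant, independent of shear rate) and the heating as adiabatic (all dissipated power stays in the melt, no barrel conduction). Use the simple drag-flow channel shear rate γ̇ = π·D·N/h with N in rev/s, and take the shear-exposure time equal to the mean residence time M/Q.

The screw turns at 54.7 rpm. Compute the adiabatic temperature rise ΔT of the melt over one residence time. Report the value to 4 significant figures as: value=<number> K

value=72.65 K

Throughput in SI: Q_s = 152.8 kg/h ÷ 3600 s/h = 0.0424444 kg/s
t_res = M / Q_s = 4.74 / 0.0424444 = 111.675 s
Geometry in metres: D = 60.5 mm → 0.0605 m, h = 9.27 mm → 0.00927 m; screw speed N = 54.7 rpm = 0.911667 rev/s
γ̇ = π·D·N / h = π · 0.0605 · 0.911667 / 0.00927 = 18.6923 s⁻¹
Adiabatic rise: ΔT = η γ̇² t_res / (ρ cp) = 4611·(18.6923)²·111.675 / (1343·1844) = 72.6505 K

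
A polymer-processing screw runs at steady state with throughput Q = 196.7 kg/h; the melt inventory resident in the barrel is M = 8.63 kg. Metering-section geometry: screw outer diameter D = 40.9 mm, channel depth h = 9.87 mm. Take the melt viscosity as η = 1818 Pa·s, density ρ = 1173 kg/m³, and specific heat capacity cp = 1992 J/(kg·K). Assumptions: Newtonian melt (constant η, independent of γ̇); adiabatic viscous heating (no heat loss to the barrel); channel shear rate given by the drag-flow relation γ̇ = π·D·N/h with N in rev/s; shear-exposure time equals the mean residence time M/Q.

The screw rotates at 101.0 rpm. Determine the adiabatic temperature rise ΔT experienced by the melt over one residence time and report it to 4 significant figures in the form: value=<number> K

Throughput in SI: Q_s = 196.7 kg/h ÷ 3600 s/h = 0.0546389 kg/s
Mean residence time: t_res = M/Q_s = 8.63 kg / 0.0546389 kg/s = 157.946 s
Geometry in metres: D = 40.9 mm → 0.0409 m, h = 9.87 mm → 0.00987 m; screw speed N = 101.0 rpm = 1.68333 rev/s
γ̇ = π·D·N / h = π · 0.0409 · 1.68333 / 0.00987 = 21.9142 s⁻¹
ΔT = η·γ̇²·t_res / (ρ·cp) = 1818 · (21.9142)² · 157.946 / (1173 · 1992) = 59.0157 K

value=59.02 K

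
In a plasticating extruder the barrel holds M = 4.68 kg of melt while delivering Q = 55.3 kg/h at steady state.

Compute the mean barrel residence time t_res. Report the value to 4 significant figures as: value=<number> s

Throughput in SI: Q_s = 55.3 kg/h ÷ 3600 s/h = 0.0153611 kg/s
Mean residence time: t_res = M/Q_s = 4.68 kg / 0.0153611 kg/s = 304.665 s

value=304.7 s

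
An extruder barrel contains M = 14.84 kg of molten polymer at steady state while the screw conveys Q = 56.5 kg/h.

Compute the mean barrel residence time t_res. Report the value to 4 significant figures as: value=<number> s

value=945.6 s

Q_s = Q / 3600 = 56.5 / 3600 = 0.0156944 kg/s
Mean residence time: t_res = M/Q_s = 14.84 kg / 0.0156944 kg/s = 945.558 s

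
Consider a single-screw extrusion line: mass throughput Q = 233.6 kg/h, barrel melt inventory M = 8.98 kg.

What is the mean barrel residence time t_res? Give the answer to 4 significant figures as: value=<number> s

value=138.4 s

Throughput in SI: Q_s = 233.6 kg/h ÷ 3600 s/h = 0.0648889 kg/s
t_res = M / Q_s = 8.98 ÷ 0.0648889 = 138.39 s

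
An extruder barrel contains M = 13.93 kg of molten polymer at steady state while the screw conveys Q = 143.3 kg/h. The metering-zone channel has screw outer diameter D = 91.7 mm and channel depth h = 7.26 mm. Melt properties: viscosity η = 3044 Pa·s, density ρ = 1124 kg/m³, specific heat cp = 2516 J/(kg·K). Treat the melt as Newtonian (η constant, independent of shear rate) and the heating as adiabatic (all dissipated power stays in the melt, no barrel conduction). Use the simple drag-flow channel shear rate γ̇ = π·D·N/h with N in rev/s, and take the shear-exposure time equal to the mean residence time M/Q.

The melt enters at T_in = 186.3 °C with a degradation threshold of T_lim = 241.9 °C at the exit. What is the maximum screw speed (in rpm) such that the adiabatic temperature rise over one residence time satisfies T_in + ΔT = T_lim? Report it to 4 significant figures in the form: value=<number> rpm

value=18.37 rpm

Convert throughput: Q = 143.3 kg/h = 143.3/3600 = 0.0398056 kg/s
Mean residence time: t_res = M/Q_s = 13.93 kg / 0.0398056 kg/s = 349.951 s
D = 91.7 mm = 0.0917 m;  h = 7.26 mm = 0.00726 m
Allowable rise: ΔT_a = T_lim − T_in = 241.9 − 186.3 = 55.6 K
γ̇_max² = ΔT_a·ρ·cp/(η·t_res) = 55.6·1124·2516/(3044·349.951) = 147.605 s⁻²
Take the square root: γ̇_max = √(147.605) = 12.1493 s⁻¹
N_max = γ̇_max·h / (π·D) = 12.1493 · 0.00726 / (π · 0.0917) = 0.306173 rev/s = 18.3704 rpm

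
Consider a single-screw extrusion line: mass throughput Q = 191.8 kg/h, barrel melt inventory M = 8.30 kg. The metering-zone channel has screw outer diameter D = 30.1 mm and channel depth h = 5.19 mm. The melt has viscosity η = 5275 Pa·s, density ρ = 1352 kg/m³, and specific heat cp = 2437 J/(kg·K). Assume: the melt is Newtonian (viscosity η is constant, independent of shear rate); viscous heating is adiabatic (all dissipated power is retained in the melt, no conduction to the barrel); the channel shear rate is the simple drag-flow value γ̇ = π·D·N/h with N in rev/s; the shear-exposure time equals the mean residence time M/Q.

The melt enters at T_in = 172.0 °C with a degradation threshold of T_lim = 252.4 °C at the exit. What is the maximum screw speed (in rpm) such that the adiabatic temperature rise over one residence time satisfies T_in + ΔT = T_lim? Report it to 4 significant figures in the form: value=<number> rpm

Throughput in SI: Q_s = 191.8 kg/h ÷ 3600 s/h = 0.0532778 kg/s
Mean residence time: t_res = M/Q_s = 8.30 kg / 0.0532778 kg/s = 155.787 s
Convert to metres: D = 0.0301 m, h = 0.00519 m
ΔT_a = T_lim − T_in = 252.4 − 172.0 = 80.4 K
γ̇_max² = ΔT_a·ρ·cp / (η·t_res) = [80.4 × 1352 × 2437] / [5275 × 155.787] = 322.355 s⁻²
γ̇_max = √322.355 = 17.9542 s⁻¹
N_max = γ̇_max h / (πD) = 17.9542·0.00519/(π·0.0301) = 0.985412 rev/s → ×60 = 59.1247 rpm

value=59.12 rpm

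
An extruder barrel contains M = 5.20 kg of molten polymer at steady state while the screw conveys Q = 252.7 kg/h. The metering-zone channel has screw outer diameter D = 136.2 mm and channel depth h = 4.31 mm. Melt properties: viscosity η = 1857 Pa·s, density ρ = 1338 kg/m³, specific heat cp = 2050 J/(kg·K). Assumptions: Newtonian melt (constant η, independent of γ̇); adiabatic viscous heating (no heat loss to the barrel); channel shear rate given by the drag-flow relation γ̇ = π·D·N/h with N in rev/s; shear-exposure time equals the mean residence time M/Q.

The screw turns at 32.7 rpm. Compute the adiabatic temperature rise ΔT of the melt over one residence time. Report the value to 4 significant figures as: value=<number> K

value=146.8 K

Convert throughput: Q = 252.7 kg/h = 252.7/3600 = 0.0701944 kg/s
t_res = M / Q_s = 5.20 / 0.0701944 = 74.0799 s
Geometry in metres: D = 136.2 mm → 0.1362 m, h = 4.31 mm → 0.00431 m; screw speed N = 32.7 rpm = 0.545 rev/s
γ̇ = π D N / h = (π)(0.1362)(0.545) / 0.00431 = 54.1061 s⁻¹
Adiabatic rise: ΔT = η γ̇² t_res / (ρ cp) = 1857·(54.1061)²·74.0799 / (1338·2050) = 146.823 K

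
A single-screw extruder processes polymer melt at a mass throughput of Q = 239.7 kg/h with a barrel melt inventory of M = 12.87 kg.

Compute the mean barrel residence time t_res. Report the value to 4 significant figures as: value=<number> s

value=193.3 s

Q_s = Q / 3600 = 239.7 / 3600 = 0.0665833 kg/s
t_res = M / Q_s = 12.87 ÷ 0.0665833 = 193.292 s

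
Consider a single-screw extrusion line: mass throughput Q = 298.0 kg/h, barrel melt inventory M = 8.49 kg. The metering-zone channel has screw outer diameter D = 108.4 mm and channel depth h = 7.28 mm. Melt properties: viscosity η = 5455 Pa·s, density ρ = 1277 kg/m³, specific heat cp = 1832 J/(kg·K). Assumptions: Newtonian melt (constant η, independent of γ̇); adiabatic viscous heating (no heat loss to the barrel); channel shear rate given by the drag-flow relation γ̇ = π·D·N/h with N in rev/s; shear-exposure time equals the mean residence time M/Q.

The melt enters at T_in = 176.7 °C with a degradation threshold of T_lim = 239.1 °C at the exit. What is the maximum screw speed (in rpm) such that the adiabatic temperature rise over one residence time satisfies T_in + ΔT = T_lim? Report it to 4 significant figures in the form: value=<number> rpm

value=20.72 rpm

Q_s = Q / 3600 = 298.0 / 3600 = 0.0827778 kg/s
Mean residence time: t_res = M/Q_s = 8.49 kg / 0.0827778 kg/s = 102.564 s
Geometry in SI: D = 108.4 mm → 0.1084 m, h = 7.28 mm → 0.00728 m
ΔT_a = T_lim − T_in = 239.1 − 176.7 = 62.4 K
γ̇_max² = ΔT_a·ρ·cp / (η·t_res) = [62.4 × 1277 × 1832] / [5455 × 102.564] = 260.923 s⁻²
γ̇_max = √260.923 = 16.1531 s⁻¹
N_max = γ̇_max h / (πD) = 16.1531·0.00728/(π·0.1084) = 0.345309 rev/s → ×60 = 20.7186 rpm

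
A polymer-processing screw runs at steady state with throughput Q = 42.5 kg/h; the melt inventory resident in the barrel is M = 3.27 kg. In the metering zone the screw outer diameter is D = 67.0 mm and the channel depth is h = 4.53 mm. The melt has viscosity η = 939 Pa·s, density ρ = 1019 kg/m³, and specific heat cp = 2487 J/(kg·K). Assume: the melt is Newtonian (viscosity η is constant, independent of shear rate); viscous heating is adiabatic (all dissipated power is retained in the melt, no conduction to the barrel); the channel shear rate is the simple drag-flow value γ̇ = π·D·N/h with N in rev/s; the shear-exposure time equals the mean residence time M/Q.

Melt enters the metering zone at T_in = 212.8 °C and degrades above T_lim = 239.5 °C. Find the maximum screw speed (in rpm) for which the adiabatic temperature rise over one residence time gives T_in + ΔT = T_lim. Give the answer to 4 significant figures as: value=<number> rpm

value=20.83 rpm

Q_s = Q / 3600 = 42.5 / 3600 = 0.0118056 kg/s
t_res = M / Q_s = 3.27 / 0.0118056 = 276.988 s
Convert to metres: D = 0.067 m, h = 0.00453 m
ΔT_a = T_lim − T_in = 239.5 − 212.8 = 26.7 K
γ̇_max² = ΔT_a·ρ·cp/(η·t_res) = 26.7·1019·2487/(939·276.988) = 260.156 s⁻²
Take the square root: γ̇_max = √(260.156) = 16.1294 s⁻¹
N_max = γ̇_max h / (πD) = 16.1294·0.00453/(π·0.067) = 0.347129 rev/s → ×60 = 20.8277 rpm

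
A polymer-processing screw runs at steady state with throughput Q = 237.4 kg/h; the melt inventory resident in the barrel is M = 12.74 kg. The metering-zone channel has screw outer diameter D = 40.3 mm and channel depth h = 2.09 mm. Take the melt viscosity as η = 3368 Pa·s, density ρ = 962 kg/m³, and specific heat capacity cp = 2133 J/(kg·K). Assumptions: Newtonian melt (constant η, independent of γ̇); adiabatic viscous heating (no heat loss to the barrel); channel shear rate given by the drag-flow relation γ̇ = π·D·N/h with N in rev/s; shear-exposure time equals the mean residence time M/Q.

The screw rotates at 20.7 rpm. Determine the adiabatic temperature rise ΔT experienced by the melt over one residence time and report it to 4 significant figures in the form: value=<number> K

Convert throughput: Q = 237.4 kg/h = 237.4/3600 = 0.0659444 kg/s
Mean residence time: t_res = M/Q_s = 12.74 kg / 0.0659444 kg/s = 193.193 s
Geometry in metres: D = 40.3 mm → 0.0403 m, h = 2.09 mm → 0.00209 m; screw speed N = 20.7 rpm = 0.345 rev/s
γ̇ = π·D·N / h = π · 0.0403 · 0.345 / 0.00209 = 20.8991 s⁻¹
ΔT = η·γ̇²·t_res / (ρ·cp) = 3368 · (20.8991)² · 193.193 / (962 · 2133) = 138.501 K

value=138.5 K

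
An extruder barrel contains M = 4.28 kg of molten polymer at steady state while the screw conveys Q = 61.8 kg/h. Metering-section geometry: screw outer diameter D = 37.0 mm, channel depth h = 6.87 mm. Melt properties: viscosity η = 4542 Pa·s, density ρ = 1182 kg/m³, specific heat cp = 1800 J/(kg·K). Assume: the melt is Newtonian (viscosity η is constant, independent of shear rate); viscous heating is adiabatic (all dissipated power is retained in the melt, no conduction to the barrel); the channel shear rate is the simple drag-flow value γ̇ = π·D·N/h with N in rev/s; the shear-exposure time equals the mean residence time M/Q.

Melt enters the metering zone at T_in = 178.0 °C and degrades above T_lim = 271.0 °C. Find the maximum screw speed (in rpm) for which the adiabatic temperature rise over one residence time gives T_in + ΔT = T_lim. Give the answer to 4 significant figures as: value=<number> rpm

value=46.87 rpm

Convert throughput: Q = 61.8 kg/h = 61.8/3600 = 0.0171667 kg/s
t_res = M / Q_s = 4.28 ÷ 0.0171667 = 249.32 s
Convert to metres: D = 0.037 m, h = 0.00687 m
ΔT_a = T_lim − T_in = 271.0 °C − 178.0 °C = 93 K
γ̇_max² = ΔT_a·ρ·cp/(η·t_res) = 93·1182·1800/(4542·249.32) = 174.73 s⁻²
γ̇_max = √174.73 = 13.2186 s⁻¹
N_max = γ̇_max·h / (π·D) = 13.2186 · 0.00687 / (π · 0.037) = 0.781248 rev/s = 46.8749 rpm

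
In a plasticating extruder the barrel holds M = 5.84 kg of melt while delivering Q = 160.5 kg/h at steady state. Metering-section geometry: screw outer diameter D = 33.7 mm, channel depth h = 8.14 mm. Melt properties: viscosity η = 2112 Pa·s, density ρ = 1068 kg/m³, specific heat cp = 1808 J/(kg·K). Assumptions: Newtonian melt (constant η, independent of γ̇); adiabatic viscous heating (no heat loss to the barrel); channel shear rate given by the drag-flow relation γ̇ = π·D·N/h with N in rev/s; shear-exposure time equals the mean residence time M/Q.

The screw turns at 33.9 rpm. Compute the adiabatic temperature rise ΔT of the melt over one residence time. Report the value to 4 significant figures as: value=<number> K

Throughput in SI: Q_s = 160.5 kg/h ÷ 3600 s/h = 0.0445833 kg/s
Mean residence time: t_res = M/Q_s = 5.84 kg / 0.0445833 kg/s = 130.991 s
Geometry in metres: D = 33.7 mm → 0.0337 m, h = 8.14 mm → 0.00814 m; screw speed N = 33.9 rpm = 0.565 rev/s
γ̇ = π D N / h = (π)(0.0337)(0.565) / 0.00814 = 7.34859 s⁻¹
ΔT = η·γ̇²·t_res / (ρ·cp) = 2112 · (7.34859)² · 130.991 / (1068 · 1808) = 7.73699 K

value=7.737 K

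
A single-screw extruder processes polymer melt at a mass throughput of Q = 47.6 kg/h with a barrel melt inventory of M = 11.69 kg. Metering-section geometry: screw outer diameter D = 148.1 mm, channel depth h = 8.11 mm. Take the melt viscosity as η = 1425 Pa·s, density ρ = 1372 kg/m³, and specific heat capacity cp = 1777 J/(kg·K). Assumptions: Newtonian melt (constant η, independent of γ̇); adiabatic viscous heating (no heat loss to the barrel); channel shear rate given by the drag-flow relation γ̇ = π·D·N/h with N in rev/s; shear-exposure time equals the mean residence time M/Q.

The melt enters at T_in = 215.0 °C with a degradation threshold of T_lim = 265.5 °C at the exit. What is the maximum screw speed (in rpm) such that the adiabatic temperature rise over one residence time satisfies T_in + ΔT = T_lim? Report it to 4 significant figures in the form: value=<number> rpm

value=10.34 rpm

Convert throughput: Q = 47.6 kg/h = 47.6/3600 = 0.0132222 kg/s
Mean residence time: t_res = M/Q_s = 11.69 kg / 0.0132222 kg/s = 884.118 s
Convert to metres: D = 0.1481 m, h = 0.00811 m
ΔT_a = T_lim − T_in = 265.5 − 215.0 = 50.5 K
γ̇_max² = ΔT_a·ρ·cp / (η·t_res) = [50.5 × 1372 × 1777] / [1425 × 884.118] = 97.7255 s⁻²
Take the square root: γ̇_max = √(97.7255) = 9.88562 s⁻¹
N_max = γ̇_max h / (πD) = 9.88562·0.00811/(π·0.1481) = 0.172314 rev/s → ×60 = 10.3388 rpm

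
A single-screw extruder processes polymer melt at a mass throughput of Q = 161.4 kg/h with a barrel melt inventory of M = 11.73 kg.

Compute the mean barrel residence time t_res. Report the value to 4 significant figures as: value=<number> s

value=261.6 s

Throughput in SI: Q_s = 161.4 kg/h ÷ 3600 s/h = 0.0448333 kg/s
Mean residence time: t_res = M/Q_s = 11.73 kg / 0.0448333 kg/s = 261.636 s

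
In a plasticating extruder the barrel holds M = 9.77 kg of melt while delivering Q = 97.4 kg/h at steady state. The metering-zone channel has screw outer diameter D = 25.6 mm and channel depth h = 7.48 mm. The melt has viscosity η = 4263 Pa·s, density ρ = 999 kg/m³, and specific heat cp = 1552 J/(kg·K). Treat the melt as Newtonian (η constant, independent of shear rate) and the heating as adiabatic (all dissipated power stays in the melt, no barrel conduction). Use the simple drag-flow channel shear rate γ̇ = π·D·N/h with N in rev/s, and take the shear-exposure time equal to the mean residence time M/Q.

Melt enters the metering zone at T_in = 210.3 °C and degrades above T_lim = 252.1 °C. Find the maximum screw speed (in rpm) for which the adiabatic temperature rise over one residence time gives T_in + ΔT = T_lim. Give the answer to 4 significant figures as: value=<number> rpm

value=36.21 rpm

Convert throughput: Q = 97.4 kg/h = 97.4/3600 = 0.0270556 kg/s
t_res = M / Q_s = 9.77 ÷ 0.0270556 = 361.109 s
Geometry in SI: D = 25.6 mm → 0.0256 m, h = 7.48 mm → 0.00748 m
ΔT_a = T_lim − T_in = 252.1 − 210.3 = 41.8 K
γ̇_max² = ΔT_a·ρ·cp / (η·t_res) = [41.8 × 999 × 1552] / [4263 × 361.109] = 42.0998 s⁻²
Take the square root: γ̇_max = √(42.0998) = 6.48844 s⁻¹
N_max = γ̇_max·h / (π·D) = 6.48844 · 0.00748 / (π · 0.0256) = 0.603465 rev/s = 36.2079 rpm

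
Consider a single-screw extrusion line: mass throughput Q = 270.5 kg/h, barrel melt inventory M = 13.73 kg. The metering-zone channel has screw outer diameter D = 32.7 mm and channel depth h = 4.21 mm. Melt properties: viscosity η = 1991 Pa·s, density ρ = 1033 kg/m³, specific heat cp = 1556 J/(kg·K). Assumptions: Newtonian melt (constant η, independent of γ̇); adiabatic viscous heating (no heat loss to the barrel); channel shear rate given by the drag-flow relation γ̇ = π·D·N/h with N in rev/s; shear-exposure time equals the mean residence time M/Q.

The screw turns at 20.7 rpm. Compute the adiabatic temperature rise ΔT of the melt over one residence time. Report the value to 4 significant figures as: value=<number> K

Q_s = Q / 3600 = 270.5 / 3600 = 0.0751389 kg/s
Mean residence time: t_res = M/Q_s = 13.73 kg / 0.0751389 kg/s = 182.728 s
Convert to SI: D = 0.0327 m, h = 0.00421 m, N = 20.7/60 = 0.345 rev/s
γ̇ = π·D·N / h = π · 0.0327 · 0.345 / 0.00421 = 8.4185 s⁻¹
ΔT = η·γ̇²·t_res / (ρ·cp) = 1991 · (8.4185)² · 182.728 / (1033 · 1556) = 16.0412 K

value=16.04 K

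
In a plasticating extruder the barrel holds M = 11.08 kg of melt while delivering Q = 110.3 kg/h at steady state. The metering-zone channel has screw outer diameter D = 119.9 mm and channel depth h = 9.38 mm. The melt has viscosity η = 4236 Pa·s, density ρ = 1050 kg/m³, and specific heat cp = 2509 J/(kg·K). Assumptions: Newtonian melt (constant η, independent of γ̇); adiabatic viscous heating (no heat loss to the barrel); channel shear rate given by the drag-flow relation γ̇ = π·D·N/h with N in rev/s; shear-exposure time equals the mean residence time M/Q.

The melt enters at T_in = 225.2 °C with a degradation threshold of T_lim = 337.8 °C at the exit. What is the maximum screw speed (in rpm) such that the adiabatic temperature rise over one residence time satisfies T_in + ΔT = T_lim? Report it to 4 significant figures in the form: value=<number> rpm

value=20.79 rpm

Convert throughput: Q = 110.3 kg/h = 110.3/3600 = 0.0306389 kg/s
Mean residence time: t_res = M/Q_s = 11.08 kg / 0.0306389 kg/s = 361.632 s
Convert to metres: D = 0.1199 m, h = 0.00938 m
ΔT_a = T_lim − T_in = 337.8 − 225.2 = 112.6 K
γ̇_max² = ΔT_a·ρ·cp/(η·t_res) = 112.6·1050·2509/(4236·361.632) = 193.645 s⁻²
γ̇_max = √193.645 = 13.9156 s⁻¹
N_max = γ̇_max h / (πD) = 13.9156·0.00938/(π·0.1199) = 0.346527 rev/s → ×60 = 20.7916 rpm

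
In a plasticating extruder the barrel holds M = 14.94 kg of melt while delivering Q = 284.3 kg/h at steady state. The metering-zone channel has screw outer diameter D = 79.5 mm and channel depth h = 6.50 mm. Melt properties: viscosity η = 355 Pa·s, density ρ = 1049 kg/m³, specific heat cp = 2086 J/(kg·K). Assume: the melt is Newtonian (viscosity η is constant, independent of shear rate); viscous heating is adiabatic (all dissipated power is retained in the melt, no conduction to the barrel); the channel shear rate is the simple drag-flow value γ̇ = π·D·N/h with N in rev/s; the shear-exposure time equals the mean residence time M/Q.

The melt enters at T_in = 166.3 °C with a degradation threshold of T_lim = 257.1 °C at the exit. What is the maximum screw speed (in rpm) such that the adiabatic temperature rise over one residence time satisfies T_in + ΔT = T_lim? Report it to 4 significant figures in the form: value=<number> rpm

Q_s = Q / 3600 = 284.3 / 3600 = 0.0789722 kg/s
t_res = M / Q_s = 14.94 / 0.0789722 = 189.18 s
D = 79.5 mm = 0.0795 m;  h = 6.50 mm = 0.0065 m
ΔT_a = T_lim − T_in = 257.1 − 166.3 = 90.8 K
Invert ΔT = ηγ̇²t_res/(ρcp) for γ̇: γ̇_max² = ΔT_a ρ cp / (η t_res) = 90.8·1049·2086 / (355·189.18) = 2958.5 s⁻²
γ̇_max = sqrt(2958.5) = 54.3921 s⁻¹
Solve γ̇ = πDN/h for N: N_max = γ̇_max·h/(π·D) = 54.3921 × 0.0065 / (π × 0.0795) = 1.41557 rev/s = 84.9343 rpm

value=84.93 rpm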